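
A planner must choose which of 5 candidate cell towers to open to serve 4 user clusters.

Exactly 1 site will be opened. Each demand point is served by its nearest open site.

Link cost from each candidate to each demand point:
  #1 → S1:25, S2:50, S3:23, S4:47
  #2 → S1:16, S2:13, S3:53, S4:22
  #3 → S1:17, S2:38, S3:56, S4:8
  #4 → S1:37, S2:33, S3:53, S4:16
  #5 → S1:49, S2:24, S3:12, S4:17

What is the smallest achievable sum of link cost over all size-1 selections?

Open {#5}.
  S1→#5 49, S2→#5 24, S3→#5 12, S4→#5 17  ⇒ total 102.
Compare {#2}: total 104.
Compare {#3}: total 119.
No size-1 selection does better; minimum is 102.

102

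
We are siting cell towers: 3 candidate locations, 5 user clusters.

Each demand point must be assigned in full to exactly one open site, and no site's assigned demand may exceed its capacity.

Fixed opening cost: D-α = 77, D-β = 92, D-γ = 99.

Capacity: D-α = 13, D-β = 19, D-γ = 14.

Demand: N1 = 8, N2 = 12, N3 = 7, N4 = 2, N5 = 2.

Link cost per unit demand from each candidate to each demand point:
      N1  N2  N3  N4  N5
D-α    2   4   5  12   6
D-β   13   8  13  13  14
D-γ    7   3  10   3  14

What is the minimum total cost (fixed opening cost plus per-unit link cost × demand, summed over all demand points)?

Open {D-α, D-β}; cheapest assignment that respects the capacities:
  D-α (cap 13, load 12): N1, N4, N5 — cost 8×2 + 2×12 + 2×6 = 52
  D-β (cap 19, load 19): N2, N3 — cost 12×8 + 7×13 = 187
  Shipping 239, fixed 169 → total 408.
  Any other capacity-feasible assignment to {D-α, D-β} ships for at least 239.
Compare {D-α, D-β, D-γ}: its best feasible assignment gives total 429.
Compare {D-β, D-γ}: its best feasible assignment gives total 456.
Every other set of open sites that can feasibly serve all demand totals ≥ 429 even under its best assignment. Minimum: 408.

408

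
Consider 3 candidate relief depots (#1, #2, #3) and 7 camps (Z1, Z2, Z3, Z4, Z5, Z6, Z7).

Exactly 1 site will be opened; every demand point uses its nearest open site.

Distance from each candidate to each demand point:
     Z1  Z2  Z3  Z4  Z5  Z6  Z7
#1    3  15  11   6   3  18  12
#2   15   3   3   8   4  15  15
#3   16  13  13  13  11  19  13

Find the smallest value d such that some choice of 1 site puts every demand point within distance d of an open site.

15

Open {#2}.
  Farthest demand point is Z1 at distance 15 (to #2); all others are ≤ 15.
With {#1} the worst case is 18.
With {#3} the worst case is 19.
No size-1 selection achieves below 15.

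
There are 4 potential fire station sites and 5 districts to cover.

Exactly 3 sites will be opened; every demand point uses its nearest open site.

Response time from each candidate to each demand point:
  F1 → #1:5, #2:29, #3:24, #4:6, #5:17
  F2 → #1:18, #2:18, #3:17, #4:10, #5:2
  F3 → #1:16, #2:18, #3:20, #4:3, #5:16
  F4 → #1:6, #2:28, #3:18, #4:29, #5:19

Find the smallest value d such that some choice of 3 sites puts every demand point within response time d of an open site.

Open {F1, F2, F3}.
  Farthest demand point is #2 at response time 18 (to F2); all others are ≤ 18.
With {F1, F2, F4} the worst case is 18.
With {F1, F3, F4} the worst case is 18.
No size-3 selection achieves below 18.

18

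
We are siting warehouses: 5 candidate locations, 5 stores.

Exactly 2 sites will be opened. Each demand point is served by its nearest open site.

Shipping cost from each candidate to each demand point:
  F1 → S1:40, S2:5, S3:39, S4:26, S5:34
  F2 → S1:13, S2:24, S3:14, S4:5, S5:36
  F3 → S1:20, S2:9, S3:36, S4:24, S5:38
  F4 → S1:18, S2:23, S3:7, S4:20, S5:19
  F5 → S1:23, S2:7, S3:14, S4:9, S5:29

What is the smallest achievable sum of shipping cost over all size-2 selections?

60

Open {F4, F5}.
  S1→F4 18, S2→F5 7, S3→F4 7, S4→F5 9, S5→F4 19  ⇒ total 60.
Compare {F2, F4}: total 67.
Compare {F2, F5}: total 68.
No size-2 selection does better; minimum is 60.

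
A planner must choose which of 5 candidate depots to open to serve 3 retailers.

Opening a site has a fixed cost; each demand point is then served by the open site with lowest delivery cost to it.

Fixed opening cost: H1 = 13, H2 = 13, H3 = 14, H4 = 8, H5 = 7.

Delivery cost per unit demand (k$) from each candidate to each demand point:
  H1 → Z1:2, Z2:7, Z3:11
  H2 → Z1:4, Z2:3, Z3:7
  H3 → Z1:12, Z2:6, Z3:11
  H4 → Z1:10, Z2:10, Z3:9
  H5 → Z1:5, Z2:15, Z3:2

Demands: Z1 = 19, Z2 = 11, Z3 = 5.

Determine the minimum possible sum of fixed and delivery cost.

114

Open {H1, H2, H5}: assign each demand point to its cheapest open site.
  Z1→H1 19×2=38, Z2→H2 11×3=33, Z3→H5 5×2=10
  delivery cost 81, fixed 33 → total 114.
Compare {H1, H2, H4, H5}: delivery cost 81 + fixed 41 = 122.
Compare {H1, H2, H3, H5}: delivery cost 81 + fixed 47 = 128.
Compare {H1, H2}: delivery cost 106 + fixed 26 = 132.
All other subsets cost ≥ 122. Minimum total cost: 114.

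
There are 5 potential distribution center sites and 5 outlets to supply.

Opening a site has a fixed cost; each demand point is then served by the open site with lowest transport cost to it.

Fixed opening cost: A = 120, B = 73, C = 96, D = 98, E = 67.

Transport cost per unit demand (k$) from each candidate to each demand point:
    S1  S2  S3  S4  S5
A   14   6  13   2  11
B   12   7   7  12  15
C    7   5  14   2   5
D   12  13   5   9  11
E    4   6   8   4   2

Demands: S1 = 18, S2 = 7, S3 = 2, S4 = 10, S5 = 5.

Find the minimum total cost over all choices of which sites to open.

247

Open {E}: assign each demand point to its cheapest open site.
  S1→E 18×4=72, S2→E 7×6=42, S3→E 2×8=16, S4→E 10×4=40, S5→E 5×2=10
  transport cost 180, fixed 67 → total 247.
Compare {C, E}: transport cost 153 + fixed 163 = 316.
Compare {B, E}: transport cost 178 + fixed 140 = 318.
Compare {C}: transport cost 234 + fixed 96 = 330.
All other subsets cost ≥ 316. Minimum total cost: 247.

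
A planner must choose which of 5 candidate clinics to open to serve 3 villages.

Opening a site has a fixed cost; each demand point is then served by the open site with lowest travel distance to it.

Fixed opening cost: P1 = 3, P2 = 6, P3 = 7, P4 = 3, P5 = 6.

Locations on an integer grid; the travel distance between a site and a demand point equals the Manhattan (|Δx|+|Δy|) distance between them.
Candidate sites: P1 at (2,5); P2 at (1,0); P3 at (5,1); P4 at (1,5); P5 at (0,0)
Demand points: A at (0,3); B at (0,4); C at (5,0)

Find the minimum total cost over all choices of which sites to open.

Open {P3, P4}: assign each demand point to its cheapest open site.
  A→P4 3, B→P4 2, C→P3 1
  travel distance 6, fixed 10 → total 16.
Compare {P4}: travel distance 14 + fixed 3 = 17.
Compare {P1}: travel distance 15 + fixed 3 = 18.
Compare {P5}: travel distance 12 + fixed 6 = 18.
All other subsets cost ≥ 17. Minimum total cost: 16.

16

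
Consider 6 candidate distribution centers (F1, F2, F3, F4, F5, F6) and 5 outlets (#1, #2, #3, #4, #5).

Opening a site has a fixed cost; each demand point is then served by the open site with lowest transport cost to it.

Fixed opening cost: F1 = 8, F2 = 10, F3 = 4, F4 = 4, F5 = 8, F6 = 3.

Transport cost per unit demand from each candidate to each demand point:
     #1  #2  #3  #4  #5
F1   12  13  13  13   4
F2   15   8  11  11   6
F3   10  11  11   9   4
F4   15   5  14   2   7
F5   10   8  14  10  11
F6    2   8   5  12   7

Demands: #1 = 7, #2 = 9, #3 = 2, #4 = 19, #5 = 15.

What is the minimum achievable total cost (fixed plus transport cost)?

Open {F3, F4, F6}: assign each demand point to its cheapest open site.
  #1→F6 7×2=14, #2→F4 9×5=45, #3→F6 2×5=10, #4→F4 19×2=38, #5→F3 15×4=60
  transport cost 167, fixed 11 → total 178.
Compare {F1, F4, F6}: transport cost 167 + fixed 15 = 182.
Compare {F1, F3, F4, F6}: transport cost 167 + fixed 19 = 186.
Compare {F3, F4, F5, F6}: transport cost 167 + fixed 19 = 186.
All other subsets cost ≥ 182. Minimum total cost: 178.

178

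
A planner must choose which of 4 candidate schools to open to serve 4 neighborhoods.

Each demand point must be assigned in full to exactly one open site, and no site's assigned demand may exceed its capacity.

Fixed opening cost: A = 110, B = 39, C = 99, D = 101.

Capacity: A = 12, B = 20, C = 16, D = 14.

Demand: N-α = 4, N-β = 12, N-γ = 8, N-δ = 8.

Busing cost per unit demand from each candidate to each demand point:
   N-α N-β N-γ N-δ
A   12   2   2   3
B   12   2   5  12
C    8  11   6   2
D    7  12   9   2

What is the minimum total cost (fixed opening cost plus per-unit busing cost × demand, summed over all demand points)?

248

Open {B, D}; cheapest assignment that respects the capacities:
  B (cap 20, load 20): N-β, N-γ — cost 12×2 + 8×5 = 64
  D (cap 14, load 12): N-α, N-δ — cost 4×7 + 8×2 = 44
  Shipping 108, fixed 140 → total 248.
  Any other capacity-feasible assignment to {B, D} ships for at least 108.
Compare {B, C}: its best feasible assignment gives total 250.
Compare {A, B}: its best feasible assignment gives total 285.
Every other set of open sites that can feasibly serve all demand totals ≥ 250 even under its best assignment. Minimum: 248.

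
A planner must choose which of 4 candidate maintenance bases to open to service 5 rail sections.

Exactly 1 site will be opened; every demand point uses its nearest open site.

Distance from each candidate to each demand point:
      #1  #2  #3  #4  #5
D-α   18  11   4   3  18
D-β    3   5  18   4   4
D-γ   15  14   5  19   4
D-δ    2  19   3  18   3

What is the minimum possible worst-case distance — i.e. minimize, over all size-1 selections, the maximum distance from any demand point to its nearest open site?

18

Open {D-α}.
  Farthest demand point is #1 at distance 18 (to D-α); all others are ≤ 18.
With {D-β} the worst case is 18.
With {D-γ} the worst case is 19.
No size-1 selection achieves below 18.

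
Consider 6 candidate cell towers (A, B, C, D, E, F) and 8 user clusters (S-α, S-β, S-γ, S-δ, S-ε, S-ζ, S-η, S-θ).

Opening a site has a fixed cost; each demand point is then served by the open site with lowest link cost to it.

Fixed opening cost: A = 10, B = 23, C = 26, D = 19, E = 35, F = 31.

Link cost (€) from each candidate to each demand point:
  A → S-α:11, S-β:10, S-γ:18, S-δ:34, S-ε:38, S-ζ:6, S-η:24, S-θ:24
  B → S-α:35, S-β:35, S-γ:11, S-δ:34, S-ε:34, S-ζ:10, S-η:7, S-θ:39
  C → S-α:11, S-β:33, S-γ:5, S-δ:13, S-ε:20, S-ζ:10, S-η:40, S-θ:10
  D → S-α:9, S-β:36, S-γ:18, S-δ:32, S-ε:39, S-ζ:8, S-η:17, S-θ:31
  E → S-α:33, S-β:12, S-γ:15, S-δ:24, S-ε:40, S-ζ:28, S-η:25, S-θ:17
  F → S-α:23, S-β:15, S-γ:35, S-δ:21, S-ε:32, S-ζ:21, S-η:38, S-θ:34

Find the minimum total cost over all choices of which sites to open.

135

Open {A, C}: assign each demand point to its cheapest open site.
  S-α→A 11, S-β→A 10, S-γ→C 5, S-δ→C 13, S-ε→C 20, S-ζ→A 6, S-η→A 24, S-θ→C 10
  link cost 99, fixed 36 → total 135.
Compare {A, B, C}: link cost 82 + fixed 59 = 141.
Compare {A, C, D}: link cost 90 + fixed 55 = 145.
Compare {B, C}: link cost 109 + fixed 49 = 158.
All other subsets cost ≥ 141. Minimum total cost: 135.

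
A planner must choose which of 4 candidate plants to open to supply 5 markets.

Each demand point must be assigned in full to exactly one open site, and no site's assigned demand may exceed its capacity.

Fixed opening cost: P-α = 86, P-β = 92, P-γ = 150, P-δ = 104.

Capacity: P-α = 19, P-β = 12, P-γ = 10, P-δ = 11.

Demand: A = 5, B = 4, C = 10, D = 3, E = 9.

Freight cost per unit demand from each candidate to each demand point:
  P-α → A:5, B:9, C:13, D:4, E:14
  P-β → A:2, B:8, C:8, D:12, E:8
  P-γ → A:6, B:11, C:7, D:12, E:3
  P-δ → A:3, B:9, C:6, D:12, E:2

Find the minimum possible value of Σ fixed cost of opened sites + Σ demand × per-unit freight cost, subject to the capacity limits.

Open {P-α, P-β, P-δ}; cheapest assignment that respects the capacities:
  P-α (cap 19, load 12): A, B, D — cost 5×5 + 4×9 + 3×4 = 73
  P-β (cap 12, load 10): C — cost 10×8 = 80
  P-δ (cap 11, load 9): E — cost 9×2 = 18
  Shipping 171, fixed 282 → total 453.
  Any other capacity-feasible assignment to {P-α, P-β, P-δ} ships for at least 171.
Compare {P-α, P-β}: its best feasible assignment gives total 477.
Compare {P-α, P-γ, P-δ}: its best feasible assignment gives total 500.
Every other set of open sites that can feasibly serve all demand totals ≥ 477 even under its best assignment. Minimum: 453.

453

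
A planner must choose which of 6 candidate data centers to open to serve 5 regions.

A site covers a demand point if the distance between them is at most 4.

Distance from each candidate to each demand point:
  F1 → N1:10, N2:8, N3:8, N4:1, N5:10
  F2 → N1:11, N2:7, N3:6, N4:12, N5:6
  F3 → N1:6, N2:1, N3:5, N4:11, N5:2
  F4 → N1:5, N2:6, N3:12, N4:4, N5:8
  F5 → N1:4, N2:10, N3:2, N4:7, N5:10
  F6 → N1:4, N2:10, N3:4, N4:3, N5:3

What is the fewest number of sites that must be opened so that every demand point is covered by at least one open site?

2

Coverage sets (demand points within 4 of each site):
  F1: {N4}
  F2: {}
  F3: {N2, N5}
  F4: {N4}
  F5: {N1, N3}
  F6: {N1, N3, N4, N5}
No single site covers all 5 demand points.
But {F3, F6} covers everything, so the minimum is 2.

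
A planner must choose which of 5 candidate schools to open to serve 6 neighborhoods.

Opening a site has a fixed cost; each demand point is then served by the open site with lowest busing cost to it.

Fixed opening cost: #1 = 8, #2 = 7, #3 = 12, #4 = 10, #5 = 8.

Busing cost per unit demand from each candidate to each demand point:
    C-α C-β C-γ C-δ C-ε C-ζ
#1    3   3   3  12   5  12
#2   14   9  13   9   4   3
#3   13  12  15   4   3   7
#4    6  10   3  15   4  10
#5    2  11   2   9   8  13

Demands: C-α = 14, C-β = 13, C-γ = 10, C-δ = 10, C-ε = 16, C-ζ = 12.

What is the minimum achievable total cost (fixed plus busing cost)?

Open {#1, #2, #3, #5}: assign each demand point to its cheapest open site.
  C-α→#5 14×2=28, C-β→#1 13×3=39, C-γ→#5 10×2=20, C-δ→#3 10×4=40, C-ε→#3 16×3=48, C-ζ→#2 12×3=36
  busing cost 211, fixed 35 → total 246.
Compare {#1, #2, #3, #4, #5}: busing cost 211 + fixed 45 = 256.
Compare {#1, #2, #3}: busing cost 235 + fixed 27 = 262.
Compare {#1, #2, #3, #4}: busing cost 235 + fixed 37 = 272.
All other subsets cost ≥ 256. Minimum total cost: 246.

246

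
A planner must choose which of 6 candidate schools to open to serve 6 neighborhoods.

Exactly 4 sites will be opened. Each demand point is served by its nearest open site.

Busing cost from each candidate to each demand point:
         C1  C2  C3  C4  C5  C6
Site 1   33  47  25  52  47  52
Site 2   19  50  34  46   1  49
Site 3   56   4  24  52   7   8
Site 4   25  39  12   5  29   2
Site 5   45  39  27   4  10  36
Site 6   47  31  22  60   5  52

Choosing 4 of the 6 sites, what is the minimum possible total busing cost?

Open {Site 2, Site 3, Site 4, Site 5}.
  C1→Site 2 19, C2→Site 3 4, C3→Site 4 12, C4→Site 5 4, C5→Site 2 1, C6→Site 4 2  ⇒ total 42.
Compare {Site 1, Site 2, Site 3, Site 4}: total 43.
Compare {Site 2, Site 3, Site 4, Site 6}: total 43.
No size-4 selection does better; minimum is 42.

42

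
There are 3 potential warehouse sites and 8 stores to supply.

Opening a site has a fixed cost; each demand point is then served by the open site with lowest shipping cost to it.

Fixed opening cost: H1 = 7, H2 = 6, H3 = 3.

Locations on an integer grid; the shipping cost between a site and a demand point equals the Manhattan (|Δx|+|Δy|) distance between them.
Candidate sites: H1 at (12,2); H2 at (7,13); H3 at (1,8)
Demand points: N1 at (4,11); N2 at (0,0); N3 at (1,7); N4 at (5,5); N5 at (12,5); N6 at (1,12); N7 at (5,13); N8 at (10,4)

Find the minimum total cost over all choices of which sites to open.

51

Open {H1, H2, H3}: assign each demand point to its cheapest open site.
  N1→H2 5, N2→H3 9, N3→H3 1, N4→H3 7, N5→H1 3, N6→H3 4, N7→H2 2, N8→H1 4
  shipping cost 35, fixed 16 → total 51.
Compare {H1, H3}: shipping cost 43 + fixed 10 = 53.
Compare {H2, H3}: shipping cost 53 + fixed 9 = 62.
Compare {H3}: shipping cost 63 + fixed 3 = 66.
All other subsets cost ≥ 53. Minimum total cost: 51.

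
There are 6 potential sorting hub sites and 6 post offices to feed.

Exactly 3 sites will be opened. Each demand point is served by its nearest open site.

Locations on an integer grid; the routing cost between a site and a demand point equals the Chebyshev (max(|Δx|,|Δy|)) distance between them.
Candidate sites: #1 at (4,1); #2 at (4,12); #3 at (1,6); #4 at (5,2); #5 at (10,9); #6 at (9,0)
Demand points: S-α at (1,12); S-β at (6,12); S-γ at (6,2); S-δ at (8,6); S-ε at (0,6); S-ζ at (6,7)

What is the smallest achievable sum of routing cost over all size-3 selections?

16

Open {#2, #3, #4}.
  S-α→#2 3, S-β→#2 2, S-γ→#4 1, S-δ→#4 4, S-ε→#3 1, S-ζ→#2 5  ⇒ total 16.
Compare {#1, #2, #3}: total 18.
Compare {#2, #3, #5}: total 18.
No size-3 selection does better; minimum is 16.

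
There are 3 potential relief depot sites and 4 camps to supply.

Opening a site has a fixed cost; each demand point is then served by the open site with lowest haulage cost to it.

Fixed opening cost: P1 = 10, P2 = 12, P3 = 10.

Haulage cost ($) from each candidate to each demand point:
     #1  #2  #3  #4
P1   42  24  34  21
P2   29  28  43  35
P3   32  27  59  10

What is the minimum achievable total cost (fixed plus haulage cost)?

120

Open {P1, P3}: assign each demand point to its cheapest open site.
  #1→P3 32, #2→P1 24, #3→P1 34, #4→P3 10
  haulage cost 100, fixed 20 → total 120.
Compare {P1, P2, P3}: haulage cost 97 + fixed 32 = 129.
Compare {P1, P2}: haulage cost 108 + fixed 22 = 130.
Compare {P1}: haulage cost 121 + fixed 10 = 131.
All other subsets cost ≥ 129. Minimum total cost: 120.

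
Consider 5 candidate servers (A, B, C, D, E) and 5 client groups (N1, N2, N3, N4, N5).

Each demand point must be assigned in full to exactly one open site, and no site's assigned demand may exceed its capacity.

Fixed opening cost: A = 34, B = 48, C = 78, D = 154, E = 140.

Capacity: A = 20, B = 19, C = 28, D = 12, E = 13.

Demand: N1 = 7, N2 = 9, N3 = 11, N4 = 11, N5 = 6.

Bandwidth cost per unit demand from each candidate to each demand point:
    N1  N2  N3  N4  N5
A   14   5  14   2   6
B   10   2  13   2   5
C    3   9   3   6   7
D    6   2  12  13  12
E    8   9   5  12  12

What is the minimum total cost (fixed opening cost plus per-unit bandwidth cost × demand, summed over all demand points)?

275

Open {A, C}; cheapest assignment that respects the capacities:
  A (cap 20, load 20): N2, N4 — cost 9×5 + 11×2 = 67
  C (cap 28, load 24): N1, N3, N5 — cost 7×3 + 11×3 + 6×7 = 96
  Shipping 163, fixed 112 → total 275.
  Any other capacity-feasible assignment to {A, C} ships for at least 163.
Compare {A, B, C}: its best feasible assignment gives total 284.
Compare {B, C}: its best feasible assignment gives total 313.
Every other set of open sites that can feasibly serve all demand totals ≥ 284 even under its best assignment. Minimum: 275.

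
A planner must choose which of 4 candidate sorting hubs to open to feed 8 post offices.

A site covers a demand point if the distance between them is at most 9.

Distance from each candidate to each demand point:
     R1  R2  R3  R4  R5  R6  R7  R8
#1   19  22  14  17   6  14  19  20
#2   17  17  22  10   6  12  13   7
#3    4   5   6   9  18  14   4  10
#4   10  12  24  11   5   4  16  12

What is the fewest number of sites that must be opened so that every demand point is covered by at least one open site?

Coverage sets (demand points within 9 of each site):
  #1: {R5}
  #2: {R5, R8}
  #3: {R1, R2, R3, R4, R7}
  #4: {R5, R6}
No 2 sites suffice: every size-2 union leaves at least one demand point uncovered.
But {#2, #3, #4} covers everything, so the minimum is 3.

3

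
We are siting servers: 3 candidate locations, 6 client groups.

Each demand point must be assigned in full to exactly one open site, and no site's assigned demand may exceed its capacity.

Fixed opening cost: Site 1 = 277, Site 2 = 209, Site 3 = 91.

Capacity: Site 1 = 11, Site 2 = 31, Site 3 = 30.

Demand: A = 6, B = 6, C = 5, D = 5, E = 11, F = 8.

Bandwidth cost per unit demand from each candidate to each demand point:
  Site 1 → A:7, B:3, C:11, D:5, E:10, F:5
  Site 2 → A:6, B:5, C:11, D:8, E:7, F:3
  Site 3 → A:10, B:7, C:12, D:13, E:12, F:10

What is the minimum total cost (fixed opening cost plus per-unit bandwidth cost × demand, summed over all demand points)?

Open {Site 2, Site 3}; cheapest assignment that respects the capacities:
  Site 2 (cap 31, load 30): A, D, E, F — cost 6×6 + 5×8 + 11×7 + 8×3 = 177
  Site 3 (cap 30, load 11): B, C — cost 6×7 + 5×12 = 102
  Shipping 279, fixed 300 → total 579.
  Any other capacity-feasible assignment to {Site 2, Site 3} ships for at least 279.
Compare {Site 1, Site 2}: its best feasible assignment gives total 721.
Compare {Site 1, Site 3}: its best feasible assignment gives total 743.
Every other set of open sites that can feasibly serve all demand totals ≥ 721 even under its best assignment. Minimum: 579.

579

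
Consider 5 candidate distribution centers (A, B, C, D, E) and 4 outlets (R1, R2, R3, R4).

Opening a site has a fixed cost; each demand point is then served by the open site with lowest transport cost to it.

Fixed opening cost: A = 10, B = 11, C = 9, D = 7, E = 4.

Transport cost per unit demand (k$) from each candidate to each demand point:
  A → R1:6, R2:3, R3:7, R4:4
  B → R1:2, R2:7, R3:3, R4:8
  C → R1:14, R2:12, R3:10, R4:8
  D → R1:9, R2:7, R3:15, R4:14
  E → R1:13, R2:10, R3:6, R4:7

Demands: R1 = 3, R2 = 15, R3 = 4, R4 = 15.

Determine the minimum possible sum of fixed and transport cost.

144

Open {A, B}: assign each demand point to its cheapest open site.
  R1→B 3×2=6, R2→A 15×3=45, R3→B 4×3=12, R4→A 15×4=60
  transport cost 123, fixed 21 → total 144.
Compare {A, B, E}: transport cost 123 + fixed 25 = 148.
Compare {A, B, D}: transport cost 123 + fixed 28 = 151.
Compare {A, B, C}: transport cost 123 + fixed 30 = 153.
All other subsets cost ≥ 148. Minimum total cost: 144.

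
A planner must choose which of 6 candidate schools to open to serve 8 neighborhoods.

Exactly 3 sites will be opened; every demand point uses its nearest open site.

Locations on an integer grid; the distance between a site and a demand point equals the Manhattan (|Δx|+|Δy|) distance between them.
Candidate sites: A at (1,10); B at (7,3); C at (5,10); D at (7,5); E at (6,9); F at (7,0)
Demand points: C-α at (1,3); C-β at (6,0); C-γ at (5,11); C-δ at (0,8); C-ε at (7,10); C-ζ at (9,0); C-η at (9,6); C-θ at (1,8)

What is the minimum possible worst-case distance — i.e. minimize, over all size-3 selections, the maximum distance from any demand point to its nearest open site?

6

Open {A, B, C}.
  Farthest demand point is C-α at distance 6 (to B); all others are ≤ 6.
With {A, B, D} the worst case is 6.
With {A, B, E} the worst case is 6.
No size-3 selection achieves below 6.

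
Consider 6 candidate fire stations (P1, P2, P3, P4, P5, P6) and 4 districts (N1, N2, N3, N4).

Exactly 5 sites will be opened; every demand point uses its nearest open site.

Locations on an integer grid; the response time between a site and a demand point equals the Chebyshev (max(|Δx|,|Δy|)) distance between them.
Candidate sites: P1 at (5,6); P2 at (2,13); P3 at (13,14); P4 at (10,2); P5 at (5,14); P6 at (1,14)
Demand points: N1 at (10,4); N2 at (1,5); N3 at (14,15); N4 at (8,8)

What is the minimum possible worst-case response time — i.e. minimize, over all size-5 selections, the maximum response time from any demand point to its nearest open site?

4

Open {P1, P2, P3, P4, P5}.
  Farthest demand point is N2 at response time 4 (to P1); all others are ≤ 4.
With {P1, P2, P3, P4, P6} the worst case is 4.
With {P1, P3, P4, P5, P6} the worst case is 4.
No size-5 selection achieves below 4.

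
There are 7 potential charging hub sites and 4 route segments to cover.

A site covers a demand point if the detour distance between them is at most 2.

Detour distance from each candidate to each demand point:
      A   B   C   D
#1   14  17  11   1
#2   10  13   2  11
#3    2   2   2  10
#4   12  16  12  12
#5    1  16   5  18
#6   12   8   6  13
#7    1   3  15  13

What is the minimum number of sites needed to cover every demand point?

Coverage sets (demand points within 2 of each site):
  #1: {D}
  #2: {C}
  #3: {A, B, C}
  #4: {}
  #5: {A}
  #6: {}
  #7: {A}
No single site covers all 4 demand points.
But {#1, #3} covers everything, so the minimum is 2.

2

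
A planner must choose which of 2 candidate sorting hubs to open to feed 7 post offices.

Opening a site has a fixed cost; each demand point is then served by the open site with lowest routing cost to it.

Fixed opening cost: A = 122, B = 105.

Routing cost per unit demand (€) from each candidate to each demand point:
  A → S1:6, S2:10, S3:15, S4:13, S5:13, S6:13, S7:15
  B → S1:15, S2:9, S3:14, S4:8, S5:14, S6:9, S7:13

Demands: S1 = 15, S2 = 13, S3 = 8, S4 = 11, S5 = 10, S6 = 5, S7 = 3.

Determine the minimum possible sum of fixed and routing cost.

845

Open {A}: assign each demand point to its cheapest open site.
  S1→A 15×6=90, S2→A 13×10=130, S3→A 8×15=120, S4→A 11×13=143, S5→A 10×13=130, S6→A 5×13=65, S7→A 3×15=45
  routing cost 723, fixed 122 → total 845.
Compare {A, B}: routing cost 621 + fixed 227 = 848.
Compare {B}: routing cost 766 + fixed 105 = 871.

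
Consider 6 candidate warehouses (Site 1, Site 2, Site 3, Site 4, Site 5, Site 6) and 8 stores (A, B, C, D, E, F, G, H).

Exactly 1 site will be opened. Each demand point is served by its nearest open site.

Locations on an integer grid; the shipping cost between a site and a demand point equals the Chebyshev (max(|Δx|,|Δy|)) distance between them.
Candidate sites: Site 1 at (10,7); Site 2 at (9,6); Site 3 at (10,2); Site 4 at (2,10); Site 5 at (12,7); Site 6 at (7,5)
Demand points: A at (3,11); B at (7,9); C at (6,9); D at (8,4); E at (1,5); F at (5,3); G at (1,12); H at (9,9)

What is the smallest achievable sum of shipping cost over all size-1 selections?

Open {Site 6}.
  A→Site 6 6, B→Site 6 4, C→Site 6 4, D→Site 6 1, E→Site 6 6, F→Site 6 2, G→Site 6 7, H→Site 6 4  ⇒ total 34.
Compare {Site 2}: total 37.
Compare {Site 4}: total 37.
No size-1 selection does better; minimum is 34.

34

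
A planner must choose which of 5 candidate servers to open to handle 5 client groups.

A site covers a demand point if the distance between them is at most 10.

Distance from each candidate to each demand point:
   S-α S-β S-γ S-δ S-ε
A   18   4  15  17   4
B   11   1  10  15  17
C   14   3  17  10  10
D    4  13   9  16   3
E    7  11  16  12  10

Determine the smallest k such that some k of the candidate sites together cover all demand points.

2

Coverage sets (demand points within 10 of each site):
  A: {S-β, S-ε}
  B: {S-β, S-γ}
  C: {S-β, S-δ, S-ε}
  D: {S-α, S-γ, S-ε}
  E: {S-α, S-ε}
No single site covers all 5 demand points.
But {C, D} covers everything, so the minimum is 2.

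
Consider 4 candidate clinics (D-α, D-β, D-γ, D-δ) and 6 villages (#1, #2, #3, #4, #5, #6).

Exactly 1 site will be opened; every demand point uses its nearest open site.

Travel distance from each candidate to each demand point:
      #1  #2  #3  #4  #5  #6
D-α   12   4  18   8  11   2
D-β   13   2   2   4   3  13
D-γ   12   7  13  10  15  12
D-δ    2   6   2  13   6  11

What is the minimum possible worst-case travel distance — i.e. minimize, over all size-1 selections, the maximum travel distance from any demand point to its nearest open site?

13

Open {D-β}.
  Farthest demand point is #1 at travel distance 13 (to D-β); all others are ≤ 13.
With {D-δ} the worst case is 13.
With {D-γ} the worst case is 15.
No size-1 selection achieves below 13.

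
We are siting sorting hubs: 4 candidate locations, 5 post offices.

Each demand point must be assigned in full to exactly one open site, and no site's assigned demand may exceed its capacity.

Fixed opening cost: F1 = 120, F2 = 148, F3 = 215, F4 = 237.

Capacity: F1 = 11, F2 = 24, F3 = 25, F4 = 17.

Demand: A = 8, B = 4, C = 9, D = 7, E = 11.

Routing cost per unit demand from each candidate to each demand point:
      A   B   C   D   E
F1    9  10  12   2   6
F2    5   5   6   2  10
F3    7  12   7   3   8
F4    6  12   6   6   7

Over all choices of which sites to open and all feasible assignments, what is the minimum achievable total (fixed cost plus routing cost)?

Open {F2, F3}; cheapest assignment that respects the capacities:
  F2 (cap 24, load 21): A, B, C — cost 8×5 + 4×5 + 9×6 = 114
  F3 (cap 25, load 18): D, E — cost 7×3 + 11×8 = 109
  Shipping 223, fixed 363 → total 586.
  Any other capacity-feasible assignment to {F2, F3} ships for at least 223.
Compare {F2, F4}: its best feasible assignment gives total 618.
Compare {F1, F2, F3}: its best feasible assignment gives total 684.
Every other set of open sites that can feasibly serve all demand totals ≥ 618 even under its best assignment. Minimum: 586.

586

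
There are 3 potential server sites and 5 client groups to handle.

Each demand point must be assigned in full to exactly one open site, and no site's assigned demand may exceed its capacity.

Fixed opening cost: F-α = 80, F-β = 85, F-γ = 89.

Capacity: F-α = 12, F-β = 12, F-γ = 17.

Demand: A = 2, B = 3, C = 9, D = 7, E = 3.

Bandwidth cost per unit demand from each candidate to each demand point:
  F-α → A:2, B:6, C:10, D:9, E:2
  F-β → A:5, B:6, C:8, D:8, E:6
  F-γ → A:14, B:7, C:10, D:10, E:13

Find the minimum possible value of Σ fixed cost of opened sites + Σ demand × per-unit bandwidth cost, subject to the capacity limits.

328

Open {F-α, F-β}; cheapest assignment that respects the capacities:
  F-α (cap 12, load 12): A, D, E — cost 2×2 + 7×9 + 3×2 = 73
  F-β (cap 12, load 12): B, C — cost 3×6 + 9×8 = 90
  Shipping 163, fixed 165 → total 328.
  Any other capacity-feasible assignment to {F-α, F-β} ships for at least 163.
Compare {F-α, F-γ}: its best feasible assignment gives total 353.
Compare {F-β, F-γ}: its best feasible assignment gives total 369.
Every other set of open sites that can feasibly serve all demand totals ≥ 353 even under its best assignment. Minimum: 328.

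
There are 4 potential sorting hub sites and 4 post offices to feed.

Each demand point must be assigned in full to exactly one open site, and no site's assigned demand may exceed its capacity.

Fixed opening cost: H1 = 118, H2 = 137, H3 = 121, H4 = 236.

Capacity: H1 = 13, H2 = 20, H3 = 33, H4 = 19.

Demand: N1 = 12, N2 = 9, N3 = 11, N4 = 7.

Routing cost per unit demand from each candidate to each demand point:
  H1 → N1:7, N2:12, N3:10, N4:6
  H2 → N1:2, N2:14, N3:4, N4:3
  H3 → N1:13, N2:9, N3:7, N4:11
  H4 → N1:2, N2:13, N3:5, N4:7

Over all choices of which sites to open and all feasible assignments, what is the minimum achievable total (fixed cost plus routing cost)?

461

Open {H2, H3}; cheapest assignment that respects the capacities:
  H2 (cap 20, load 19): N1, N4 — cost 12×2 + 7×3 = 45
  H3 (cap 33, load 20): N2, N3 — cost 9×9 + 11×7 = 158
  Shipping 203, fixed 258 → total 461.
  Any other capacity-feasible assignment to {H2, H3} ships for at least 203.
Compare {H1, H3}: its best feasible assignment gives total 558.
Compare {H1, H2, H3}: its best feasible assignment gives total 579.
Every other set of open sites that can feasibly serve all demand totals ≥ 558 even under its best assignment. Minimum: 461.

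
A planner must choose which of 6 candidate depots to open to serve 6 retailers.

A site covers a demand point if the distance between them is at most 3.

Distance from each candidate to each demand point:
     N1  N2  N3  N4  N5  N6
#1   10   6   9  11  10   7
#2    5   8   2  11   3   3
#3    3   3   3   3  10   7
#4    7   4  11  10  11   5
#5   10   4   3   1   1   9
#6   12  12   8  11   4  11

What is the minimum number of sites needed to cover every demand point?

Coverage sets (demand points within 3 of each site):
  #1: {}
  #2: {N3, N5, N6}
  #3: {N1, N2, N3, N4}
  #4: {}
  #5: {N3, N4, N5}
  #6: {}
No single site covers all 6 demand points.
But {#2, #3} covers everything, so the minimum is 2.

2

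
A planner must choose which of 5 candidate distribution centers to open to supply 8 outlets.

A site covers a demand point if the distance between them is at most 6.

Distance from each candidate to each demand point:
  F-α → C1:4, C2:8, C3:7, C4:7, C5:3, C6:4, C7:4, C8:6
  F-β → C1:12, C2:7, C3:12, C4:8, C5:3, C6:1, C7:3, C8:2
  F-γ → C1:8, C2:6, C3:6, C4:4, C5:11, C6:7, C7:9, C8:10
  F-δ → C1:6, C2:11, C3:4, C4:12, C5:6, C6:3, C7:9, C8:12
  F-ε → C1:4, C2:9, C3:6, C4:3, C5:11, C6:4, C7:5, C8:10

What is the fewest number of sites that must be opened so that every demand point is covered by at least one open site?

2

Coverage sets (demand points within 6 of each site):
  F-α: {C1, C5, C6, C7, C8}
  F-β: {C5, C6, C7, C8}
  F-γ: {C2, C3, C4}
  F-δ: {C1, C3, C5, C6}
  F-ε: {C1, C3, C4, C6, C7}
No single site covers all 8 demand points.
But {F-α, F-γ} covers everything, so the minimum is 2.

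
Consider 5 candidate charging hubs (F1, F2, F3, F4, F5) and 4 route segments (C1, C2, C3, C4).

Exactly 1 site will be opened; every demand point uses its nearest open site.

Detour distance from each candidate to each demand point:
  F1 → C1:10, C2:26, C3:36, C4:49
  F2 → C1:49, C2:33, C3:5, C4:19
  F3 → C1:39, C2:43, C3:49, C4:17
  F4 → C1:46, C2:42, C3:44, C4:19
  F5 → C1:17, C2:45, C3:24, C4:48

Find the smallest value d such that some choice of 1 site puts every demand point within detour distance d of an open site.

46

Open {F4}.
  Farthest demand point is C1 at detour distance 46 (to F4); all others are ≤ 46.
With {F5} the worst case is 48.
With {F1} the worst case is 49.
No size-1 selection achieves below 46.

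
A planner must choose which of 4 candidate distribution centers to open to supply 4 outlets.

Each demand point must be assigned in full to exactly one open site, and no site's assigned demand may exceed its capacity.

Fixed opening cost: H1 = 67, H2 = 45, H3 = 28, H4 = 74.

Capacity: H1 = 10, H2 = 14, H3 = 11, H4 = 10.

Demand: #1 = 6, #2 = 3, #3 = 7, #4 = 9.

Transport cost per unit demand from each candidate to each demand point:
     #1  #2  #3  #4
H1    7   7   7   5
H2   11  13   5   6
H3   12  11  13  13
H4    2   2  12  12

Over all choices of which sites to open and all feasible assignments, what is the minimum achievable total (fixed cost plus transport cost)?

284

Open {H1, H2, H4}; cheapest assignment that respects the capacities:
  H1 (cap 10, load 9): #4 — cost 9×5 = 45
  H2 (cap 14, load 7): #3 — cost 7×5 = 35
  H4 (cap 10, load 9): #1, #2 — cost 6×2 + 3×2 = 18
  Shipping 98, fixed 186 → total 284.
  Any other capacity-feasible assignment to {H1, H2, H4} ships for at least 98.
Compare {H2, H3, H4}: its best feasible assignment gives total 310.
Compare {H1, H2, H3, H4}: its best feasible assignment gives total 312.
Every other set of open sites that can feasibly serve all demand totals ≥ 310 even under its best assignment. Minimum: 284.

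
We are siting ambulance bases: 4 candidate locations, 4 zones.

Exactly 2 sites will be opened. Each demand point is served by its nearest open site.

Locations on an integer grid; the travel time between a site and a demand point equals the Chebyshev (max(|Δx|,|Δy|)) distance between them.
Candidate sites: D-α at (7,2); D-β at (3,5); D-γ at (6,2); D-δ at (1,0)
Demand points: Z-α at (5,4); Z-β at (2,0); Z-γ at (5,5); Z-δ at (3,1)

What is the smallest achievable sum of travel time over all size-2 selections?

Open {D-β, D-δ}.
  Z-α→D-β 2, Z-β→D-δ 1, Z-γ→D-β 2, Z-δ→D-δ 2  ⇒ total 7.
Compare {D-α, D-δ}: total 8.
Compare {D-γ, D-δ}: total 8.
No size-2 selection does better; minimum is 7.

7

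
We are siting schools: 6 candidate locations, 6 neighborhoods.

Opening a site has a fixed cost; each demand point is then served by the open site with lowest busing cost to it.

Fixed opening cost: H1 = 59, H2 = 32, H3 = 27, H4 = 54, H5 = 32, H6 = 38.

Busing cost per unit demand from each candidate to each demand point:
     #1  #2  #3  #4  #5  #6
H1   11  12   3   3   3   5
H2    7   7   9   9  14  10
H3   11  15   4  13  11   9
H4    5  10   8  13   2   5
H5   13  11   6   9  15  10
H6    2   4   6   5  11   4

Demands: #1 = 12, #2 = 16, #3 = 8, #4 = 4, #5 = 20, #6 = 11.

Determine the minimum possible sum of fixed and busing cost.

325

Open {H1, H6}: assign each demand point to its cheapest open site.
  #1→H6 12×2=24, #2→H6 16×4=64, #3→H1 8×3=24, #4→H1 4×3=12, #5→H1 20×3=60, #6→H6 11×4=44
  busing cost 228, fixed 97 → total 325.
Compare {H4, H6}: busing cost 240 + fixed 92 = 332.
Compare {H3, H4, H6}: busing cost 224 + fixed 119 = 343.
Compare {H1, H3, H6}: busing cost 228 + fixed 124 = 352.
All other subsets cost ≥ 332. Minimum total cost: 325.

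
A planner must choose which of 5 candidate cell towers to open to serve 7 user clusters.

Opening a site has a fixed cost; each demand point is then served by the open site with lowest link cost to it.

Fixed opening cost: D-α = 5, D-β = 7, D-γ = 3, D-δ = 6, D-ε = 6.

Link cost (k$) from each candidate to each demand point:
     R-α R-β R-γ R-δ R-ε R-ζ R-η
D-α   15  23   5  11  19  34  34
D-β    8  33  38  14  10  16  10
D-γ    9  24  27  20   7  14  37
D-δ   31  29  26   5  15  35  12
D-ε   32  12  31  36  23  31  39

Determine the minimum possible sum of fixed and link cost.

Open {D-α, D-γ, D-δ, D-ε}: assign each demand point to its cheapest open site.
  R-α→D-γ 9, R-β→D-ε 12, R-γ→D-α 5, R-δ→D-δ 5, R-ε→D-γ 7, R-ζ→D-γ 14, R-η→D-δ 12
  link cost 64, fixed 20 → total 84.
Compare {D-α, D-β, D-γ, D-ε}: link cost 67 + fixed 21 = 88.
Compare {D-α, D-β, D-γ, D-δ, D-ε}: link cost 61 + fixed 27 = 88.
Compare {D-α, D-γ, D-δ}: link cost 75 + fixed 14 = 89.
All other subsets cost ≥ 88. Minimum total cost: 84.

84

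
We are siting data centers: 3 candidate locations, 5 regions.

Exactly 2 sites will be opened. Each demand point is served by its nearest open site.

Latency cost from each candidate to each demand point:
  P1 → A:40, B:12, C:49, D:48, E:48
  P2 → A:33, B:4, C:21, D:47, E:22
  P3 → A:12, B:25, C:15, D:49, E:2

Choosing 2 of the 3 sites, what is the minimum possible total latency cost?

80

Open {P2, P3}.
  A→P3 12, B→P2 4, C→P3 15, D→P2 47, E→P3 2  ⇒ total 80.
Compare {P1, P3}: total 89.
Compare {P1, P2}: total 127.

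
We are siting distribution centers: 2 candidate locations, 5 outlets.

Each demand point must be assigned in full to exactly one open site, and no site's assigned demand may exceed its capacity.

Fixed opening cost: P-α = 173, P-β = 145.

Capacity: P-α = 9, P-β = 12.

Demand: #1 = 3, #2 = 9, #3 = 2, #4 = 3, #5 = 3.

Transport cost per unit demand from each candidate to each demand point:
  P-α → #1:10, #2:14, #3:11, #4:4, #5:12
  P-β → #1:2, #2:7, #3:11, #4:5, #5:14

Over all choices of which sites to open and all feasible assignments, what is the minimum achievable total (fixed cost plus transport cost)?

457

Open {P-α, P-β}; cheapest assignment that respects the capacities:
  P-α (cap 9, load 8): #3, #4, #5 — cost 2×11 + 3×4 + 3×12 = 70
  P-β (cap 12, load 12): #1, #2 — cost 3×2 + 9×7 = 69
  Shipping 139, fixed 318 → total 457.
  Any other capacity-feasible assignment to {P-α, P-β} ships for at least 139.
Total demand is 20 and no other set of sites has combined capacity ≥ 20, so {P-α, P-β} is the only feasible choice of open sites. Minimum: 457.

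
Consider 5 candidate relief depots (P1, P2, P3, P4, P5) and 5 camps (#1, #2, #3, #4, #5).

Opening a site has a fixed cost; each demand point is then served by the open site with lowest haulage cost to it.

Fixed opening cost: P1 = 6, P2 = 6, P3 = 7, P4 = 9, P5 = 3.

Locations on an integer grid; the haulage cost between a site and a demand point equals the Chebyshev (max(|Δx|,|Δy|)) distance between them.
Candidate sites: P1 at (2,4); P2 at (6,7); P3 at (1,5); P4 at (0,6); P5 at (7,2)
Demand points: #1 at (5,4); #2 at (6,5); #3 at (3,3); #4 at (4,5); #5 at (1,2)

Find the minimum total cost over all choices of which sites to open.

Open {P1}: assign each demand point to its cheapest open site.
  #1→P1 3, #2→P1 4, #3→P1 1, #4→P1 2, #5→P1 2
  haulage cost 12, fixed 6 → total 18.
Compare {P1, P5}: haulage cost 10 + fixed 9 = 19.
Compare {P5}: haulage cost 18 + fixed 3 = 21.
Compare {P2}: haulage cost 16 + fixed 6 = 22.
All other subsets cost ≥ 19. Minimum total cost: 18.

18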